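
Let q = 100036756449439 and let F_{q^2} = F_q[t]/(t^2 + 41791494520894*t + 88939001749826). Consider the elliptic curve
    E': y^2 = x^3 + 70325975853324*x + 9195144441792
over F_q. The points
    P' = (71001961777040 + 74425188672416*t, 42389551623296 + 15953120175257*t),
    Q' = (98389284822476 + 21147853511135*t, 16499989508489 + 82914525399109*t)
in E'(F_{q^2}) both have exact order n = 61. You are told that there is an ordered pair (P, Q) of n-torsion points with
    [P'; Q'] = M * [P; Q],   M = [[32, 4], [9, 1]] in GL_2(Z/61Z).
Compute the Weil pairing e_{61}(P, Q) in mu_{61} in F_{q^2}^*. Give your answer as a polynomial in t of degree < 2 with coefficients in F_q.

The 61-Weil pairing on E[61] over F_{100036756449439} is alternating-bilinear: e_{61}(P',Q') = e_{61}(P,Q)^det(M).
det M = 32*1 - 4*9 = -4 = 57 (mod 61); 57^{-1} = 15 (mod 61).
Run Miller on y^2=x^3+70325975853324*x+9195144441792 over F_{100036756449439}: ladder 111101 (6 bits); e = f_P(D_Q)/f_Q(D_P).
f_P(D_Q)/f_Q(D_P) = 84360378146288 + 81938712919758*t.
Raise to 15: e(P,Q) = 63972470972478 + 26677628972662*t in mu_{61}.

63972470972478 + 26677628972662*t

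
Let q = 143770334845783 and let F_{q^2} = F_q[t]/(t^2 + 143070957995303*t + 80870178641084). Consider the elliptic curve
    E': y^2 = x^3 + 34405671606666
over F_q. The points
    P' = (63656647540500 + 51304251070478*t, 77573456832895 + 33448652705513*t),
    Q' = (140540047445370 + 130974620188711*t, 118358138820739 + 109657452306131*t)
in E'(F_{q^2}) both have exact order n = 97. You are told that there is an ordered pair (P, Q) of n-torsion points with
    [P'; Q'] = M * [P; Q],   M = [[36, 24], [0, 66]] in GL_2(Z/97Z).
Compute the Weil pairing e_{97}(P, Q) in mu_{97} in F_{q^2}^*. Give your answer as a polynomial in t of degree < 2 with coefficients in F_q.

131778855073932 + 32192229896421*t

Under M = [[36,24],[0,66]] in GL_2(Z/97), e_{97}(P',Q') = e_{97}(P,Q)^(36*66-24*0 mod 97).
36*66 - 24*0 = 2376; reduced mod 97: det = 48, inverse 95.
Miller loop for e_{97} over F_{143770334845783^2}: bits of 97 = 1100001; 6 double steps + 2 add steps, l/v at each.
So e_{97}(P',Q') = 29414957960053 + 112566632478864*t.
Finally e_{97}(P,Q) = 131778855073932 + 32192229896421*t.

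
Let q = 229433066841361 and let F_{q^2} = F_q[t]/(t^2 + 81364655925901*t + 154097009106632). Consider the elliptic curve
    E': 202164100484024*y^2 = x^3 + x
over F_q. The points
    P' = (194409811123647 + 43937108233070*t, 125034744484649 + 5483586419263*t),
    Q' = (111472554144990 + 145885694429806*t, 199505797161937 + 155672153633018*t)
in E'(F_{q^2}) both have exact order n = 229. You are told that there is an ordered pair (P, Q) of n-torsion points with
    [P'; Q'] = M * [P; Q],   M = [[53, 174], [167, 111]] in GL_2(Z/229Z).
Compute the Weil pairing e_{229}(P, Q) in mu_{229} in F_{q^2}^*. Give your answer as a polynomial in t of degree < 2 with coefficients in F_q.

63710612670063 + 59101485900992*t

Under M = [[53,174],[167,111]] in GL_2(Z/229), e_{229}(P',Q') = e_{229}(P,Q)^(53*111-174*167 mod 229).
53*111 - 174*167 = -23175; reduced mod 229: det = 183, inverse 224.
Montgomery->Weierstrass: x_W = 69984454069843*x, y_W=69984454069843*y on F_{229433066841361}; lands on y^2=x^3+5845449397743*x.
n = 229 = (11100101)_2 (8 bits, wt 5); accumulate f_{229,P'}(Q'+S)/f_{229,P'}(S) along the 7-step ladder.
The quotient is 211935070499064 + 83480235749531*t.
Finally e_{229}(P,Q) = 63710612670063 + 59101485900992*t.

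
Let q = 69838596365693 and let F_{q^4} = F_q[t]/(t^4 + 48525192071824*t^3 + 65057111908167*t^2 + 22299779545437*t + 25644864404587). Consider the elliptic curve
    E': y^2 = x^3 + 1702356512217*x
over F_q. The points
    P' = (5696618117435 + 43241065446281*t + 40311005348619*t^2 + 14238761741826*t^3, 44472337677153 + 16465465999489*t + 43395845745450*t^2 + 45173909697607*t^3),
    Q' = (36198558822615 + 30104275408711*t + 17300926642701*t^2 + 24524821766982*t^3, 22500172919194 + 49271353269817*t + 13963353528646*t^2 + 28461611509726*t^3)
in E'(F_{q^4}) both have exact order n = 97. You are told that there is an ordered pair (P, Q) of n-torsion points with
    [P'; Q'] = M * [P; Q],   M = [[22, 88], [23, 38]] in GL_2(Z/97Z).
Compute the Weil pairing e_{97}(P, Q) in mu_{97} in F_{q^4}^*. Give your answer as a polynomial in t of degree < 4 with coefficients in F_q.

13856082195297 + 15987929281020*t + 12687376405588*t^2 + 66104180498320*t^3

e_{97} is bilinear + alternating on E[97], so e_{97}(22*P + 88*Q, 23*P + 38*Q) = e_{97}(P,Q)^(22*38-88*23).
det(M) mod 97 = 73; its inverse in (Z/97)^* is 4 (check: 73*4 mod 97 = 1).
Build f_{97,P'} and f_{97,Q'} via the 7-bit ladder of 97=1100001_2; evaluate at shifted divisors; quotient in F_{69838596365693^4}.
The quotient is 56626661638799 + 66934452736314*t + 56770848388701*t^2 + 37390386974984*t^3.
(56626661638799 + 66934452736314*t + 56770848388701*t^2 + 37390386974984*t^3)^{4} mod (69838596365693,f) = 13856082195297 + 15987929281020*t + 12687376405588*t^2 + 66104180498320*t^3.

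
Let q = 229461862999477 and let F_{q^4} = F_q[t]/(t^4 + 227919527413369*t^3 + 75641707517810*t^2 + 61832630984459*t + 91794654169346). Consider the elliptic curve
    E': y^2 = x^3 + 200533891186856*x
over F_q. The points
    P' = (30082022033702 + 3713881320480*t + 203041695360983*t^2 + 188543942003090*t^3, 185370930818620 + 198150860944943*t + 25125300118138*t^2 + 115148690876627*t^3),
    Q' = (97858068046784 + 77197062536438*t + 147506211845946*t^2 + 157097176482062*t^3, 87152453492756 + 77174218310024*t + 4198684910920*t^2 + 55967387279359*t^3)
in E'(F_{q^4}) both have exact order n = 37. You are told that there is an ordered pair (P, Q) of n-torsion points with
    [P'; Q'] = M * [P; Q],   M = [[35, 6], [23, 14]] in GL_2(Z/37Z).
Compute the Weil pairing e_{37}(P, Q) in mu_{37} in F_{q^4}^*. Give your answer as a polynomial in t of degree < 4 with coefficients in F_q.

57198042786333 + 21114525967598*t + 95511532759407*t^2 + 122777772762796*t^3

Since e_{37}(P,P)=e_{37}(Q,Q)=1 and e_{37}(Q,P)=e_{37}(P,Q)^{-1}, expanding e_{37}(35*P + 6*Q,23*P + 14*Q) leaves e(P,Q)^det(M).
So e_{37}(P,Q) = e_{37}(P',Q')^{2}, since 19*2 = 1 mod 37.
Run Miller on y^2=x^3+200533891186856*x over F_{229461862999477}: ladder 100101 (6 bits); e = f_P(D_Q)/f_Q(D_P).
So e_{37}(P',Q') = 13129603751120 + 202187307141305*t + 195481286151553*t^2 + 149786090144398*t^3.
e_{37}(P,Q) = (13129603751120 + 202187307141305*t + 195481286151553*t^2 + 149786090144398*t^3)^{2} = 57198042786333 + 21114525967598*t + 95511532759407*t^2 + 122777772762796*t^3.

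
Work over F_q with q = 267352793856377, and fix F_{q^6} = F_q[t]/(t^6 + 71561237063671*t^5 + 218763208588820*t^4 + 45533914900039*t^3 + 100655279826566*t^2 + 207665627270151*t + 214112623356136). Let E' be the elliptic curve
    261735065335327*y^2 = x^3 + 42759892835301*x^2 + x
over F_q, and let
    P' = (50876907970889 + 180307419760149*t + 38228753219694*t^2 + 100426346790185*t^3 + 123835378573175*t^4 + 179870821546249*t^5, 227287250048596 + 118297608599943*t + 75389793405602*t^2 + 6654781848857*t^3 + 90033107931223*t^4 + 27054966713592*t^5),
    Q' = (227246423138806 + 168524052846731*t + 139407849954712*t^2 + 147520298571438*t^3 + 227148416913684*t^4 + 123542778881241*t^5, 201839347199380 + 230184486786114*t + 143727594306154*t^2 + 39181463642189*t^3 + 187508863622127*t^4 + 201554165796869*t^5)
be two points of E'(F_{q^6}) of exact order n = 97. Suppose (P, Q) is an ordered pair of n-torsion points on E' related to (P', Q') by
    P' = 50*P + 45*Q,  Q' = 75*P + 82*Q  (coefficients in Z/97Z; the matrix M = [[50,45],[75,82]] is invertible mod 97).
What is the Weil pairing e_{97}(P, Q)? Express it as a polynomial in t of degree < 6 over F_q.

The 97-Weil pairing on E[97] over F_{267352793856377} is alternating-bilinear: e_{97}(P',Q') = e_{97}(P,Q)^det(M).
So e_{97}(P,Q) = e_{97}(P',Q')^{19}, since 46*19 = 1 mod 97.
Montgomery->Weierstrass: x_W = 104179029641880*x+58758994060802, y_W=104179029641880*y on F_{267352793856377}; lands on y^2=x^3+12273953826743*x+194910119524788.
Double-and-add over 1100001: 7-1 doublings, 3-1 additions; each step l_{T,T}/v_{2T} or l_{T,P'}/v at Q'+S for random S.
Miller gives e_{97}(P',Q') = 63011284519263 + 103892118989879*t + 217594589419165*t^2 + 245373912400362*t^3 + 9388817445510*t^4 + 122108180415144*t^5 in F_{267352793856377^6}.
(63011284519263 + 103892118989879*t + 217594589419165*t^2 + 245373912400362*t^3 + 9388817445510*t^4 + 122108180415144*t^5)^{19} mod (267352793856377,f) = 29807708935762 + 38502832079576*t + 187297746311121*t^2 + 103899584622540*t^3 + 34788965285204*t^4 + 142485272285006*t^5.

29807708935762 + 38502832079576*t + 187297746311121*t^2 + 103899584622540*t^3 + 34788965285204*t^4 + 142485272285006*t^5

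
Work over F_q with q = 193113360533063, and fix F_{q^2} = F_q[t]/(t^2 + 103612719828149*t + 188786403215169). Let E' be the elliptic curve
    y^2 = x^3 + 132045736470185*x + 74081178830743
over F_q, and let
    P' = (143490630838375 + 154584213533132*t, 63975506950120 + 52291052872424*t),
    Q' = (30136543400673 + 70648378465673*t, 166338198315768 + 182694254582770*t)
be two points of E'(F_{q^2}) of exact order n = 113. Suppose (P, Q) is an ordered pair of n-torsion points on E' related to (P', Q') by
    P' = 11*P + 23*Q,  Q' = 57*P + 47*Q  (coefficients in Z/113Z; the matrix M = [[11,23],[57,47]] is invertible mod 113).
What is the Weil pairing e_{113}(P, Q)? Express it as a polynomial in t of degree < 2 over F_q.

64608132964409 + 6620231881894*t

Under M = [[11,23],[57,47]] in GL_2(Z/113), e_{113}(P',Q') = e_{113}(P,Q)^(11*47-23*57 mod 113).
det M = 11*47 - 23*57 = -794 = 110 (mod 113); 110^{-1} = 75 (mod 113).
Miller loop for e_{113} over F_{193113360533063^2}: bits of 113 = 1110001; 6 double steps + 3 add steps, l/v at each.
Miller gives e_{113}(P',Q') = 38418344737551 + 51025112060846*t in F_{193113360533063^2}.
Thus e_{113}(P,Q) = 64608132964409 + 6620231881894*t.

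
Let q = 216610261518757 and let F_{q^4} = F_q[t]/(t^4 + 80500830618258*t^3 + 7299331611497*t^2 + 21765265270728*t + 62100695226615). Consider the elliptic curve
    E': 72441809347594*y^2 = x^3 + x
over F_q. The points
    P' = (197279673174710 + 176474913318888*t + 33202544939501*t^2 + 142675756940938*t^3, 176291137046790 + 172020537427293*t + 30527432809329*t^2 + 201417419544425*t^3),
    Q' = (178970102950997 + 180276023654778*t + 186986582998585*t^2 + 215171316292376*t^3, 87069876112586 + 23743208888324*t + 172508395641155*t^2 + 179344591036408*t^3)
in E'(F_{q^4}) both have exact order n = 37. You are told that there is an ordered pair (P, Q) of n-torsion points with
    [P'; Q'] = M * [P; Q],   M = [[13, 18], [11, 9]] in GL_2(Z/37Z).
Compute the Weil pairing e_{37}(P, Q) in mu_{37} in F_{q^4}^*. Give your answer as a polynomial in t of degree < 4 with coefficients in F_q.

39436129394765 + 110472440744432*t + 18999359805856*t^2 + 90365815920918*t^3

Since e_{37}(P,P)=e_{37}(Q,Q)=1 and e_{37}(Q,P)=e_{37}(P,Q)^{-1}, expanding e_{37}(13*P + 18*Q,11*P + 9*Q) leaves e(P,Q)^det(M).
13*9 - 18*11 = -81; reduced mod 37: det = 30, inverse 21.
Set x_W=12117798054385*u, y_W=12117798054385*v; then E': y_W^2=x_W^3+215641227264273*x_W.
Run Miller on y^2=x^3+215641227264273*x over F_{216610261518757}: ladder 100101 (6 bits); e = f_P(D_Q)/f_Q(D_P).
The quotient is 44150298903208 + 125549912835709*t + 1549314725428*t^2 + 193201232301633*t^3.
e_{37}(P,Q) = (44150298903208 + 125549912835709*t + 1549314725428*t^2 + 193201232301633*t^3)^{21} = 39436129394765 + 110472440744432*t + 18999359805856*t^2 + 90365815920918*t^3.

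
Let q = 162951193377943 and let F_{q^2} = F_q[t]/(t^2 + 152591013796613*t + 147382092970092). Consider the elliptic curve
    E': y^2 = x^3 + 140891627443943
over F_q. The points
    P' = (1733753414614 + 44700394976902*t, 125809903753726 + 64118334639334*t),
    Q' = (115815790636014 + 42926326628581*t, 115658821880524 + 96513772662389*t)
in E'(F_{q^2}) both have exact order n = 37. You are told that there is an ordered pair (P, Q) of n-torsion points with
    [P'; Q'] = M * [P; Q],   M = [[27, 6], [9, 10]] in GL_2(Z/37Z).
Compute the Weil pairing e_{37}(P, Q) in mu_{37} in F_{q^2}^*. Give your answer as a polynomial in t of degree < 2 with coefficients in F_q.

e_{37} is bilinear + alternating on E[37], so e_{37}(27*P + 6*Q, 9*P + 10*Q) = e_{37}(P,Q)^(27*10-6*9).
27*10 - 6*9 = 216; reduced mod 37: det = 31, inverse 6.
Miller loop for e_{37} over F_{162951193377943^2}: bits of 37 = 100101; 5 double steps + 2 add steps, l/v at each.
The quotient is 95160111087155 + 48459286022017*t.
Thus e_{37}(P,Q) = 65870151884198 + 83492042647277*t.

65870151884198 + 83492042647277*t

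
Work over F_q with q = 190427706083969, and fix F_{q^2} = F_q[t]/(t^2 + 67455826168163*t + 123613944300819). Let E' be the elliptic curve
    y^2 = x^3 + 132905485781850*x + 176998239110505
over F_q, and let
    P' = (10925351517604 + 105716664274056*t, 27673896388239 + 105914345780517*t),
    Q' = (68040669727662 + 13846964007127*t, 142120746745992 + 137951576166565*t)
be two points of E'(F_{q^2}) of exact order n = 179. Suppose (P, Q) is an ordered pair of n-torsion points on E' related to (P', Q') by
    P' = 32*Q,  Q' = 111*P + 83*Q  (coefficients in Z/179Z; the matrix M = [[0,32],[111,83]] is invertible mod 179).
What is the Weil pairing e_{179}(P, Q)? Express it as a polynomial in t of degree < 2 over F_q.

Alternating bilinearity on E[179] (values in mu_{179} in F_{190427706083969^2}) gives e(P',Q') = e(P,Q)^det(M).
0*83 - 32*111 = -3552; reduced mod 179: det = 28, inverse 32.
8-bit Miller (10110011) on E'/F_{190427706083969} with a'=132905485781850, b'=176998239110505: accumulate tangent/chord ratios at Q'+S and P'+S'.
The quotient is 55454587177707 + 140048490273689*t.
Thus e_{179}(P,Q) = 113817144049075 + 71339596156808*t.

113817144049075 + 71339596156808*t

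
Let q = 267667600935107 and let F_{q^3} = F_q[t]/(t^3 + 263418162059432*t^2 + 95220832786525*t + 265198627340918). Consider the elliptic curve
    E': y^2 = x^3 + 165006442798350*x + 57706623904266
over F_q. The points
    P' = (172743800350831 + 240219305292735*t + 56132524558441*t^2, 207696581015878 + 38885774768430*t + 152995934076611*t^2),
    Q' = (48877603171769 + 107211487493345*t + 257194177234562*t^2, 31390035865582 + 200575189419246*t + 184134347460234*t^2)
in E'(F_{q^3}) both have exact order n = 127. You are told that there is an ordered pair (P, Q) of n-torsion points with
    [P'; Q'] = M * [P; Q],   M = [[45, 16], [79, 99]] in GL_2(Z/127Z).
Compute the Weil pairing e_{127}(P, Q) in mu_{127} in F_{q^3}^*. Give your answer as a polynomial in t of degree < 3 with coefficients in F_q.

172516362025450 + 248920505259785*t + 124842701192918*t^2

The 127-Weil pairing on E[127] over F_{267667600935107} is alternating-bilinear: e_{127}(P',Q') = e_{127}(P,Q)^det(M).
Hence e(P,Q) = e(P',Q')^{8} where 8 = 16^{-1} mod 127.
7-bit Miller (1111111) on E'/F_{267667600935107} with a'=165006442798350, b'=57706623904266: accumulate tangent/chord ratios at Q'+S and P'+S'.
So e_{127}(P',Q') = 10909258168925 + 28623466051840*t + 108569055532813*t^2.
Finally e_{127}(P,Q) = 172516362025450 + 248920505259785*t + 124842701192918*t^2.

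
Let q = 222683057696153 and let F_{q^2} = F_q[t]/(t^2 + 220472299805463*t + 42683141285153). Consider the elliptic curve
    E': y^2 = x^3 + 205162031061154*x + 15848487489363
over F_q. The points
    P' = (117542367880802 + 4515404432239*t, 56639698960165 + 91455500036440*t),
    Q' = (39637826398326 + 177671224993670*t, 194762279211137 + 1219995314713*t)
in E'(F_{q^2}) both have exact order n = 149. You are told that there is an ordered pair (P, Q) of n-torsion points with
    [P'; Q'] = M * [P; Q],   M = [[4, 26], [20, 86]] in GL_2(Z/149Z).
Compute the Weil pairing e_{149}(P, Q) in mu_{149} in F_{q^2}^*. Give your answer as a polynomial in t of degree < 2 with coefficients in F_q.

79030057809490 + 191237959226159*t

Under M = [[4,26],[20,86]] in GL_2(Z/149), e_{149}(P',Q') = e_{149}(P,Q)^(4*86-26*20 mod 149).
4*86 - 26*20 = -176; reduced mod 149: det = 122, inverse 11.
Build f_{149,P'} and f_{149,Q'} via the 8-bit ladder of 149=10010101_2; evaluate at shifted divisors; quotient in F_{222683057696153^2}.
f_P(D_Q)/f_Q(D_P) = 61023501412800 + 1227168701279*t.
(61023501412800 + 1227168701279*t)^{11} mod (222683057696153,f) = 79030057809490 + 191237959226159*t.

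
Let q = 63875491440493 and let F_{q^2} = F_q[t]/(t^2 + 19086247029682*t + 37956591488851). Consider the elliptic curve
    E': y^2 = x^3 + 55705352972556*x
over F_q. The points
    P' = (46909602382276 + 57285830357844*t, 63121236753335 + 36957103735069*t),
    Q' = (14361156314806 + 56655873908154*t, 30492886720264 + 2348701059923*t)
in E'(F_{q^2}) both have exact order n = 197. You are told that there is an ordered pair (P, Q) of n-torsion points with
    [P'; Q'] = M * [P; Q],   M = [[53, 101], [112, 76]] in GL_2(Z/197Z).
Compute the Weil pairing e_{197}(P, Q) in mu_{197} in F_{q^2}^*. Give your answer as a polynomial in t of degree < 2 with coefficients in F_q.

44185130678099 + 59275937419017*t

e_{197} is bilinear + alternating on E[197], so e_{197}(53*P + 101*Q, 112*P + 76*Q) = e_{197}(P,Q)^(53*76-101*112).
det(M) mod 197 = 5; its inverse in (Z/197)^* is 79 (check: 5*79 mod 197 = 1).
8-bit Miller (11000101) on E'/F_{63875491440493} with a'=55705352972556, b'=0: accumulate tangent/chord ratios at Q'+S and P'+S'.
Miller gives e_{197}(P',Q') = 34610267583025 + 28660046670447*t in F_{63875491440493^2}.
(34610267583025 + 28660046670447*t)^{79} mod (63875491440493,f) = 44185130678099 + 59275937419017*t.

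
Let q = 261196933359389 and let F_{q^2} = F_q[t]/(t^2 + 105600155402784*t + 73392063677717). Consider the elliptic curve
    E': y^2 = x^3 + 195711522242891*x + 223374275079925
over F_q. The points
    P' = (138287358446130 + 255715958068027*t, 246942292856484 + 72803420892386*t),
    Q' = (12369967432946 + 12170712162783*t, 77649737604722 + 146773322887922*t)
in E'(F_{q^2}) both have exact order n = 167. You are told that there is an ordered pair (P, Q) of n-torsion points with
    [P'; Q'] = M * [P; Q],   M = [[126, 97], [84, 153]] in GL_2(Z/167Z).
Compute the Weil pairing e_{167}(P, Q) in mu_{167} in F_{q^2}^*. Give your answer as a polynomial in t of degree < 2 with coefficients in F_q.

100358819798596 + 44120132513411*t

Since e_{167}(P,P)=e_{167}(Q,Q)=1 and e_{167}(Q,P)=e_{167}(P,Q)^{-1}, expanding e_{167}(126*P + 97*Q,84*P + 153*Q) leaves e(P,Q)^det(M).
det(M) mod 167 = 108; its inverse in (Z/167)^* is 150 (check: 108*150 mod 167 = 1).
Miller loop for e_{167} over F_{261196933359389^2}: bits of 167 = 10100111; 7 double steps + 4 add steps, l/v at each.
f_P(D_Q)/f_Q(D_P) = 113432732378360 + 129279252055151*t.
e_{167}(P,Q) = (113432732378360 + 129279252055151*t)^{150} = 100358819798596 + 44120132513411*t.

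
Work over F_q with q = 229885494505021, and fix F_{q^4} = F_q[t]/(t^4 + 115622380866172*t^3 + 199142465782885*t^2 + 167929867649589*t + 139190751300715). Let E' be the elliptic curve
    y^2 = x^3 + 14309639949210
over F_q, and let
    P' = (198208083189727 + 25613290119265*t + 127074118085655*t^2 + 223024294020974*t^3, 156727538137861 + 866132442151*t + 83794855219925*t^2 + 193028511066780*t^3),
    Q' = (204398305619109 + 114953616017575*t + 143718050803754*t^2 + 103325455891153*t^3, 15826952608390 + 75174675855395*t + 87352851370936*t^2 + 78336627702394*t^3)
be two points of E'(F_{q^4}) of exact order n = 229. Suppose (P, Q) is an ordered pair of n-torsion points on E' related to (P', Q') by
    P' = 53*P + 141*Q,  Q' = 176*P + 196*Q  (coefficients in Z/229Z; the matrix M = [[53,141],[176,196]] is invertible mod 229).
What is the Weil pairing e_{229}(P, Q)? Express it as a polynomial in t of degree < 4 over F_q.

Under M = [[53,141],[176,196]] in GL_2(Z/229), e_{229}(P',Q') = e_{229}(P,Q)^(53*196-141*176 mod 229).
Inverting 228 mod 229: 228. Thus e_{229}(P,Q) = e(P',Q')^{228}.
8-bit Miller (11100101) on E'/F_{229885494505021} with a'=0, b'=14309639949210: accumulate tangent/chord ratios at Q'+S and P'+S'.
e_{229}(P',Q') = 185755363775841 + 193945479273202*t + 227694265540231*t^2 + 137491316837817*t^3.
(185755363775841 + 193945479273202*t + 227694265540231*t^2 + 137491316837817*t^3)^{228} mod (229885494505021,f) = 129367102293870 + 95295537041356*t + 150938514024297*t^2 + 93656333709704*t^3.

129367102293870 + 95295537041356*t + 150938514024297*t^2 + 93656333709704*t^3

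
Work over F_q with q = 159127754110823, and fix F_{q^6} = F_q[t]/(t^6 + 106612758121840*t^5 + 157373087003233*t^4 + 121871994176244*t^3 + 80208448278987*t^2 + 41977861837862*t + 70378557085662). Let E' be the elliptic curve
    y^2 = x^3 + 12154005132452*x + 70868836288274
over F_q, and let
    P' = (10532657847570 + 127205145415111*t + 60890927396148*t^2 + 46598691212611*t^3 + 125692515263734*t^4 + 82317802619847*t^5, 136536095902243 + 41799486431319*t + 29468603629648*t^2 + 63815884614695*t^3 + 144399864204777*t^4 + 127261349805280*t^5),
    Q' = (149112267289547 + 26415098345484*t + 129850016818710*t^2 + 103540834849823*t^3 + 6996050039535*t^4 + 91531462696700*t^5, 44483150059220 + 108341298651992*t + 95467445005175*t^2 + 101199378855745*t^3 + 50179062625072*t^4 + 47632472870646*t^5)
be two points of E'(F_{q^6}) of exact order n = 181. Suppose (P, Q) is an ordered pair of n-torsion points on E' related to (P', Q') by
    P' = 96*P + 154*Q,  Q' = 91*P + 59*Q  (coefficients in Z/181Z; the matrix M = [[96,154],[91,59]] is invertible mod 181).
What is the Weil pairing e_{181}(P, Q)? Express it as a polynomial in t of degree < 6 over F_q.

Alternating bilinearity on E[181] (values in mu_{181} in F_{159127754110823^6}) gives e(P',Q') = e(P,Q)^det(M).
So e_{181}(P,Q) = e_{181}(P',Q')^{98}, since 157*98 = 1 mod 181.
Build f_{181,P'} and f_{181,Q'} via the 8-bit ladder of 181=10110101_2; evaluate at shifted divisors; quotient in F_{159127754110823^6}.
Result: e(P',Q') = 63316236444541 + 66331344554124*t + 60717375098334*t^2 + 42197108403382*t^3 + 2795417333444*t^4 + 26479719710549*t^5.
Finally e_{181}(P,Q) = 37722685241519 + 112330499222966*t + 95774280006681*t^2 + 127432043675630*t^3 + 19926158528062*t^4 + 108913881676511*t^5.

37722685241519 + 112330499222966*t + 95774280006681*t^2 + 127432043675630*t^3 + 19926158528062*t^4 + 108913881676511*t^5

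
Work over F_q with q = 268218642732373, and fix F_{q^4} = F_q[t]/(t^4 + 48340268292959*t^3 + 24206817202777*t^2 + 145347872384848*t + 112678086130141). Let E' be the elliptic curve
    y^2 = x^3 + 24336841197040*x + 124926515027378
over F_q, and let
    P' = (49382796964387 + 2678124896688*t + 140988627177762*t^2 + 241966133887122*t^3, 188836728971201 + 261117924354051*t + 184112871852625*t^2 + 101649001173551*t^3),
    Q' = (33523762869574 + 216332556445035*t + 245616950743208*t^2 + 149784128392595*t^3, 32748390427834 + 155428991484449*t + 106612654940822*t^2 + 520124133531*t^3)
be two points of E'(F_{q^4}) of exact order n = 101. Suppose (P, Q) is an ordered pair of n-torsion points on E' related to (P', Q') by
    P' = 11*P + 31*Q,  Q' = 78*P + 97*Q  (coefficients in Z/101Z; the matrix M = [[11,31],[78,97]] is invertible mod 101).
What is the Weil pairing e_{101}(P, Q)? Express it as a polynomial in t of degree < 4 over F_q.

76617191409579 + 143179905319040*t + 87142678764844*t^2 + 84852008050078*t^3

The 101-Weil pairing on E[101] over F_{268218642732373} is alternating-bilinear: e_{101}(P',Q') = e_{101}(P,Q)^det(M).
So e_{101}(P,Q) = e_{101}(P',Q')^{93}, since 63*93 = 1 mod 101.
7-bit Miller (1100101) on E'/F_{268218642732373} with a'=24336841197040, b'=124926515027378: accumulate tangent/chord ratios at Q'+S and P'+S'.
So e_{101}(P',Q') = 15777052171585 + 93979321880604*t + 29735836500272*t^2 + 214526895446411*t^3.
Finally e_{101}(P,Q) = 76617191409579 + 143179905319040*t + 87142678764844*t^2 + 84852008050078*t^3.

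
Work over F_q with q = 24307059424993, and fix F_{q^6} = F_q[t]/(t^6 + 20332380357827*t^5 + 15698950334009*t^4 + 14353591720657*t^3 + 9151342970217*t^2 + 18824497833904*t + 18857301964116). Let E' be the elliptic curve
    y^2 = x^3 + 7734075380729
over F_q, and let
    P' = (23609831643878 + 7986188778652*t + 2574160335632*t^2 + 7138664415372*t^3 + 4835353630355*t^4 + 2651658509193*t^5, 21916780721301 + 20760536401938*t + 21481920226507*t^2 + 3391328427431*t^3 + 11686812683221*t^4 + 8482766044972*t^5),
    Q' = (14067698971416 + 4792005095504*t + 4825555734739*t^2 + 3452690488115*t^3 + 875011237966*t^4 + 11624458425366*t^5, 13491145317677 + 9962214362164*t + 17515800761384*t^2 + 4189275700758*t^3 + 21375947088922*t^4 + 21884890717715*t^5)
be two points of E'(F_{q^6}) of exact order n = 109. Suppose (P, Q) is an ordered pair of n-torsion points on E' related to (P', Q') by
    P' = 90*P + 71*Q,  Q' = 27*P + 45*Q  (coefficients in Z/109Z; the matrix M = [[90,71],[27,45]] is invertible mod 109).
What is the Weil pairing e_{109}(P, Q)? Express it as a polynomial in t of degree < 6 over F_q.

20978755342149 + 16201631647298*t + 11482485358947*t^2 + 21106733979303*t^3 + 2611614317636*t^4 + 19895561511398*t^5

Since e_{109}(P,P)=e_{109}(Q,Q)=1 and e_{109}(Q,P)=e_{109}(P,Q)^{-1}, expanding e_{109}(90*P + 71*Q,27*P + 45*Q) leaves e(P,Q)^det(M).
90*45 - 71*27 = 2133; reduced mod 109: det = 62, inverse 51.
7-bit Miller (1101101) on E'/F_{24307059424993} with a'=0, b'=7734075380729: accumulate tangent/chord ratios at Q'+S and P'+S'.
f_P(D_Q)/f_Q(D_P) = 11756229679783 + 1188775433057*t + 7938242662094*t^2 + 21689245404463*t^3 + 8478942405134*t^4 + 16719009696345*t^5.
Raise to 51: e(P,Q) = 20978755342149 + 16201631647298*t + 11482485358947*t^2 + 21106733979303*t^3 + 2611614317636*t^4 + 19895561511398*t^5 in mu_{109}.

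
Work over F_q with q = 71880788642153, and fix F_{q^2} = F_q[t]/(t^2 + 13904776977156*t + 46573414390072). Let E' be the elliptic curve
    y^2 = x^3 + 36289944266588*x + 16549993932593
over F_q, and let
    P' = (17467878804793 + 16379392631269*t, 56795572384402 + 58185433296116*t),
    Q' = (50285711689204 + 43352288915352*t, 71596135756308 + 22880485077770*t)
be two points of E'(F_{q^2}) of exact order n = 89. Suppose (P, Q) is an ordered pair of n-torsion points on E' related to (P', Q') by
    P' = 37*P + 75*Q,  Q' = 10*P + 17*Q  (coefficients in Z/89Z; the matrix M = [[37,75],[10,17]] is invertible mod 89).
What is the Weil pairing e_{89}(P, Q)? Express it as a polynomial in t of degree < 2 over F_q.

Alternating bilinearity on E[89] (values in mu_{89} in F_{71880788642153^2}) gives e(P',Q') = e(P,Q)^det(M).
det M = 37*17 - 75*10 = -121 = 57 (mod 89); 57^{-1} = 25 (mod 89).
Miller loop for e_{89} over F_{71880788642153^2}: bits of 89 = 1011001; 6 double steps + 3 add steps, l/v at each.
Miller gives e_{89}(P',Q') = 55044398914882 + 16345254865502*t in F_{71880788642153^2}.
Finally e_{89}(P,Q) = 40929817224448 + 68521843579747*t.

40929817224448 + 68521843579747*t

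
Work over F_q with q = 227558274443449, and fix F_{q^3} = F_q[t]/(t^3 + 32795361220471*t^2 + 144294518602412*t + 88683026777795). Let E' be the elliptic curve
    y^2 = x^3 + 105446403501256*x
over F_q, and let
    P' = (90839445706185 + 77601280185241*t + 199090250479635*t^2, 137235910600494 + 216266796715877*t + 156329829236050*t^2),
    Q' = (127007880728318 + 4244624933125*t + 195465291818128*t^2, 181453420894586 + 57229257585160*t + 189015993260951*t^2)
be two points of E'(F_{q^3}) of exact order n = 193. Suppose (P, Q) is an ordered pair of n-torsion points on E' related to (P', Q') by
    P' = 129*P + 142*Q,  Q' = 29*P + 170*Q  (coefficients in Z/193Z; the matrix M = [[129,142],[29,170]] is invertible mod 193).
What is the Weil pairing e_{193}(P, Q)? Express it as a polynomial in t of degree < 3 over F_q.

e_{193}(aP+bQ,cP+dQ) = e_{193}(P,Q)^(ad-bc); with (a,b,c,d)=(129,142,29,170) this gives the det-193 law.
So e_{193}(P,Q) = e_{193}(P',Q')^{162}, since 56*162 = 1 mod 193.
Miller loop for e_{193} over F_{227558274443449^3}: bits of 193 = 11000001; 7 double steps + 2 add steps, l/v at each.
The quotient is 98314669975247 + 223717974652431*t + 20095748311008*t^2.
Finally e_{193}(P,Q) = 207272006050205 + 60435997138801*t + 201521770951981*t^2.

207272006050205 + 60435997138801*t + 201521770951981*t^2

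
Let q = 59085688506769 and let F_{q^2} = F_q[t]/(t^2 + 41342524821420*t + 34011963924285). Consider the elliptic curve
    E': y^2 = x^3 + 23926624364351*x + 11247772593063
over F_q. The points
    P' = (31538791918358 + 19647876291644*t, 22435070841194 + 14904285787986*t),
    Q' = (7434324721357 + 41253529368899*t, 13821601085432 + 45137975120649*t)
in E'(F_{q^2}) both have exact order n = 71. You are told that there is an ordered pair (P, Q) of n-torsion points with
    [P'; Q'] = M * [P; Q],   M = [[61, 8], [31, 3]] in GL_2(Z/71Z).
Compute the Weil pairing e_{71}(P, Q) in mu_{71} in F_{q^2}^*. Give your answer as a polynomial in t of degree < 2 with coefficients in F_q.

8039089653844 + 56961998531719*t

Alternating bilinearity on E[71] (values in mu_{71} in F_{59085688506769^2}) gives e(P',Q') = e(P,Q)^det(M).
61*3 - 8*31 = -65; reduced mod 71: det = 6, inverse 12.
n = 71 = (1000111)_2 (7 bits, wt 4); accumulate f_{71,P'}(Q'+S)/f_{71,P'}(S) along the 6-step ladder.
e_{71}(P',Q') = 43104702229321 + 13473182797158*t.
e_{71}(P,Q) = (43104702229321 + 13473182797158*t)^{12} = 8039089653844 + 56961998531719*t.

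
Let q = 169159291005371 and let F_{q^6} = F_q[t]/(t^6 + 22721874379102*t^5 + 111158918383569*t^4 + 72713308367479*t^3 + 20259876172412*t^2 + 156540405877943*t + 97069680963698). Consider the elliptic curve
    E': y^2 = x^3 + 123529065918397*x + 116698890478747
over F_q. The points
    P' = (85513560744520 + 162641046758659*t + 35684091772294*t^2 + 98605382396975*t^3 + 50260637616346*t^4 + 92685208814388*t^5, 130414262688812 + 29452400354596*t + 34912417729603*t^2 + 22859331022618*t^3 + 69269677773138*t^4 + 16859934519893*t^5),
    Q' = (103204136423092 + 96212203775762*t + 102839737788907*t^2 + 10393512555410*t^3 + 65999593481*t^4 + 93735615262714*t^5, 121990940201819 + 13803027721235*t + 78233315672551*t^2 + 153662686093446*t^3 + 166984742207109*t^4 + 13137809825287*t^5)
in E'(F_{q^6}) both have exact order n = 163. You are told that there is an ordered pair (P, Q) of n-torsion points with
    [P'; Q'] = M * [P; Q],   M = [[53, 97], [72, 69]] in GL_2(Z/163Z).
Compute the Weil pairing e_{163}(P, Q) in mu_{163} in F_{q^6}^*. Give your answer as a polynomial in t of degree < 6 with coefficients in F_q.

Under M = [[53,97],[72,69]] in GL_2(Z/163), e_{163}(P',Q') = e_{163}(P,Q)^(53*69-97*72 mod 163).
Inverting 96 mod 163: 90. Thus e_{163}(P,Q) = e(P',Q')^{90}.
Miller loop for e_{163} over F_{169159291005371^6}: bits of 163 = 10100011; 7 double steps + 3 add steps, l/v at each.
f_P(D_Q)/f_Q(D_P) = 126862711685190 + 100956392733356*t + 98748907572815*t^2 + 40034749403451*t^3 + 98727713155436*t^4 + 565702474901*t^5.
e_{163}(P,Q) = (126862711685190 + 100956392733356*t + 98748907572815*t^2 + 40034749403451*t^3 + 98727713155436*t^4 + 565702474901*t^5)^{90} = 47283104273136 + 73298509246249*t + 100937541507388*t^2 + 127709954897635*t^3 + 81341415128710*t^4 + 19029270781315*t^5.

47283104273136 + 73298509246249*t + 100937541507388*t^2 + 127709954897635*t^3 + 81341415128710*t^4 + 19029270781315*t^5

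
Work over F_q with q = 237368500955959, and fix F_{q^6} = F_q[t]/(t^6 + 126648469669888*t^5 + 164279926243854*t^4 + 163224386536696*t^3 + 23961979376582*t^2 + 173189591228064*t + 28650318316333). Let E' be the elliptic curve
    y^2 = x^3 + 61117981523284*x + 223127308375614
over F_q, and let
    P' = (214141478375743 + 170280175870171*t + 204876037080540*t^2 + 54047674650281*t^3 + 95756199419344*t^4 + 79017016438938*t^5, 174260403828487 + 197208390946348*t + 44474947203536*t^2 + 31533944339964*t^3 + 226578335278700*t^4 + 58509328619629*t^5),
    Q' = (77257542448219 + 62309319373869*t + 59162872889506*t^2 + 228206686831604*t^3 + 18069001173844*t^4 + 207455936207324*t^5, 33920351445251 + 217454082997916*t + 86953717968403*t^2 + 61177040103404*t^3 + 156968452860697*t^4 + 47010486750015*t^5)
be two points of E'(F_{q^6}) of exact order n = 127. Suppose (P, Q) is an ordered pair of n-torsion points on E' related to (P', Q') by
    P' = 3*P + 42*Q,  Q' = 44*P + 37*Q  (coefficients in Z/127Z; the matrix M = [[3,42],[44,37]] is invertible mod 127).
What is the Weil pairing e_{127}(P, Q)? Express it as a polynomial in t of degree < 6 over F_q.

Alternating bilinearity on E[127] (values in mu_{127} in F_{237368500955959^6}) gives e(P',Q') = e(P,Q)^det(M).
det(M) mod 127 = 41; its inverse in (Z/127)^* is 31 (check: 41*31 mod 127 = 1).
n = 127 = (1111111)_2 (7 bits, wt 7); accumulate f_{127,P'}(Q'+S)/f_{127,P'}(S) along the 6-step ladder.
So e_{127}(P',Q') = 8207618692419 + 39234376089832*t + 159433463955759*t^2 + 39002319470154*t^3 + 76087525673202*t^4 + 44633994664655*t^5.
Thus e_{127}(P,Q) = 99193164519135 + 103070195929287*t + 43430748059033*t^2 + 165621295511643*t^3 + 68150369847627*t^4 + 26527532976933*t^5.

99193164519135 + 103070195929287*t + 43430748059033*t^2 + 165621295511643*t^3 + 68150369847627*t^4 + 26527532976933*t^5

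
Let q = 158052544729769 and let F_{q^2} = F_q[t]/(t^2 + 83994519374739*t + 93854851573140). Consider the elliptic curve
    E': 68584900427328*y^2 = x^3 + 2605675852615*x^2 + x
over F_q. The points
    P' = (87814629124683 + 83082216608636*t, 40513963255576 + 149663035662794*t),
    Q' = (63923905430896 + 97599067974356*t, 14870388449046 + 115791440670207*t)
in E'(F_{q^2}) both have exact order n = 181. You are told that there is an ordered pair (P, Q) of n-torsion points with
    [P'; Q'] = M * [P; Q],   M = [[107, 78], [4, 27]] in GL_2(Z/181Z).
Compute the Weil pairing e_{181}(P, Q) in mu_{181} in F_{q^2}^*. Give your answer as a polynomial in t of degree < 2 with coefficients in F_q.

e_{181}(aP+bQ,cP+dQ) = e_{181}(P,Q)^(ad-bc); with (a,b,c,d)=(107,78,4,27) this gives the det-181 law.
Hence e(P,Q) = e(P',Q')^{80} where 80 = 43^{-1} mod 181.
Set x_W=879079153833*u+8416452986078, y_W=879079153833*v; then E': y_W^2=x_W^3+47091086837805*x_W+73281100850498.
Miller loop for e_{181} over F_{158052544729769^2}: bits of 181 = 10110101; 7 double steps + 4 add steps, l/v at each.
Result: e(P',Q') = 33352901542968 + 85669231465242*t.
Hence e(P,Q) = 95101845303757 + 57384877663506*t in F_{158052544729769^2}^*.

95101845303757 + 57384877663506*t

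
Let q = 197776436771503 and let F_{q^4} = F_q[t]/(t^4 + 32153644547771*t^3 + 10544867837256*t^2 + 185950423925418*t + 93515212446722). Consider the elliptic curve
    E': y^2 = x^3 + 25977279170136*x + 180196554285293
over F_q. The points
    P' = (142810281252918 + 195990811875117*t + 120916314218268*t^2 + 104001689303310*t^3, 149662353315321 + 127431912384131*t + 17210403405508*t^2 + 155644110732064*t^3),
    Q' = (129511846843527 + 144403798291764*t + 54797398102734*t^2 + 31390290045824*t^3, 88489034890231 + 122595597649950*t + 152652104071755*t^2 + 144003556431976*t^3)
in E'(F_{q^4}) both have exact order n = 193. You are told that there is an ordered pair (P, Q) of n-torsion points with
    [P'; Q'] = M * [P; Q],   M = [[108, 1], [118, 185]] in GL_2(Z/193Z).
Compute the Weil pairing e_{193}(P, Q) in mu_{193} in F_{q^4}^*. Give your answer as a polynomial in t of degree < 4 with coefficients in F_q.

157961367795442 + 57467882967197*t + 134562842211033*t^2 + 2783305452602*t^3

e_{193} is bilinear + alternating on E[193], so e_{193}(108*P + 1*Q, 118*P + 185*Q) = e_{193}(P,Q)^(108*185-1*118).
Hence e(P,Q) = e(P',Q')^{34} where 34 = 176^{-1} mod 193.
Double-and-add over 11000001: 8-1 doublings, 3-1 additions; each step l_{T,T}/v_{2T} or l_{T,P'}/v at Q'+S for random S.
So e_{193}(P',Q') = 115646986633865 + 111633338466959*t + 119118778235271*t^2 + 183202738703477*t^3.
Hence e(P,Q) = 157961367795442 + 57467882967197*t + 134562842211033*t^2 + 2783305452602*t^3 in F_{197776436771503^4}^*.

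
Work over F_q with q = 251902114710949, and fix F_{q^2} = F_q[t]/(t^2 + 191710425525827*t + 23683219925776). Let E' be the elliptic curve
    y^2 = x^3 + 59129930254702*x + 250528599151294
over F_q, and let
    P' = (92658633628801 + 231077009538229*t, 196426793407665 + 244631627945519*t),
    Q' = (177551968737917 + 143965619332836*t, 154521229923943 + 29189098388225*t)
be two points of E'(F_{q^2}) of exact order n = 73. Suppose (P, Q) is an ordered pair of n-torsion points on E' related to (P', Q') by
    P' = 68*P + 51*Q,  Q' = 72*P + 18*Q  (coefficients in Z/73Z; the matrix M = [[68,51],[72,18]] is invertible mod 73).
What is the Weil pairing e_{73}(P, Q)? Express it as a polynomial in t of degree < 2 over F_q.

Since e_{73}(P,P)=e_{73}(Q,Q)=1 and e_{73}(Q,P)=e_{73}(P,Q)^{-1}, expanding e_{73}(68*P + 51*Q,72*P + 18*Q) leaves e(P,Q)^det(M).
det M = 68*18 - 51*72 = -2448 = 34 (mod 73); 34^{-1} = 58 (mod 73).
Build f_{73,P'} and f_{73,Q'} via the 7-bit ladder of 73=1001001_2; evaluate at shifted divisors; quotient in F_{251902114710949^2}.
Miller gives e_{73}(P',Q') = 234324427973152 + 94375255765555*t in F_{251902114710949^2}.
Finally e_{73}(P,Q) = 6147035435586 + 146173944337481*t.

6147035435586 + 146173944337481*t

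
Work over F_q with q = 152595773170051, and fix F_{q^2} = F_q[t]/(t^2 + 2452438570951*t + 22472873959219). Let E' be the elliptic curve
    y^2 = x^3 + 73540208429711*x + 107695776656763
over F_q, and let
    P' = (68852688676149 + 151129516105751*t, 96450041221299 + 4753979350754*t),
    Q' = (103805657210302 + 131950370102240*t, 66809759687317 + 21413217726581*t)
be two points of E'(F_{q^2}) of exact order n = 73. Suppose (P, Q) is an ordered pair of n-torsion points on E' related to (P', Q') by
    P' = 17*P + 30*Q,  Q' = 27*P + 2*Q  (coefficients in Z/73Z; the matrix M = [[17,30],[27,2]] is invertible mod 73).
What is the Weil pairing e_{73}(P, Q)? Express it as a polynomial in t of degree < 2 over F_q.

Alternating bilinearity on E[73] (values in mu_{73} in F_{152595773170051^2}) gives e(P',Q') = e(P,Q)^det(M).
So e_{73}(P,Q) = e_{73}(P',Q')^{46}, since 27*46 = 1 mod 73.
Build f_{73,P'} and f_{73,Q'} via the 7-bit ladder of 73=1001001_2; evaluate at shifted divisors; quotient in F_{152595773170051^2}.
Result: e(P',Q') = 108216024584627 + 47277634149398*t.
Raise to 46: e(P,Q) = 117164356001285 + 38187700118622*t in mu_{73}.

117164356001285 + 38187700118622*t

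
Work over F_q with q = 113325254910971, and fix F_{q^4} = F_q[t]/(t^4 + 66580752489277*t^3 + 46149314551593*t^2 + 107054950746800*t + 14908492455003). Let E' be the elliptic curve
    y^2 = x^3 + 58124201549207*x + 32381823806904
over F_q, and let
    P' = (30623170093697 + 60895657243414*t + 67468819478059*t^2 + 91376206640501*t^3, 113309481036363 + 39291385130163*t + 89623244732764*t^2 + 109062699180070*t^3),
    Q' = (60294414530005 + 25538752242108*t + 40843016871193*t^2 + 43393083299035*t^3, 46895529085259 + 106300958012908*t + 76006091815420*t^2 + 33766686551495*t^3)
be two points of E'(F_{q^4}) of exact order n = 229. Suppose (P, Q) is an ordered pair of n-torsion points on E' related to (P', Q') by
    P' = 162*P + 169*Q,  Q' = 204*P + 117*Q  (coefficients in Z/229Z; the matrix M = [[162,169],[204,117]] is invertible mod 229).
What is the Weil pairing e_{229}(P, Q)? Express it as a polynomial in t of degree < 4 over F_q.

50335706640149 + 68459800268687*t + 104976268923637*t^2 + 105836186382622*t^3

The 229-Weil pairing on E[229] over F_{113325254910971} is alternating-bilinear: e_{229}(P',Q') = e_{229}(P,Q)^det(M).
det(M) mod 229 = 50; its inverse in (Z/229)^* is 142 (check: 50*142 mod 229 = 1).
Run Miller on y^2=x^3+58124201549207*x+32381823806904 over F_{113325254910971}: ladder 11100101 (8 bits); e = f_P(D_Q)/f_Q(D_P).
Result: e(P',Q') = 22205952345087 + 23103011518749*t + 96932165867825*t^2 + 40464303638219*t^3.
Finally e_{229}(P,Q) = 50335706640149 + 68459800268687*t + 104976268923637*t^2 + 105836186382622*t^3.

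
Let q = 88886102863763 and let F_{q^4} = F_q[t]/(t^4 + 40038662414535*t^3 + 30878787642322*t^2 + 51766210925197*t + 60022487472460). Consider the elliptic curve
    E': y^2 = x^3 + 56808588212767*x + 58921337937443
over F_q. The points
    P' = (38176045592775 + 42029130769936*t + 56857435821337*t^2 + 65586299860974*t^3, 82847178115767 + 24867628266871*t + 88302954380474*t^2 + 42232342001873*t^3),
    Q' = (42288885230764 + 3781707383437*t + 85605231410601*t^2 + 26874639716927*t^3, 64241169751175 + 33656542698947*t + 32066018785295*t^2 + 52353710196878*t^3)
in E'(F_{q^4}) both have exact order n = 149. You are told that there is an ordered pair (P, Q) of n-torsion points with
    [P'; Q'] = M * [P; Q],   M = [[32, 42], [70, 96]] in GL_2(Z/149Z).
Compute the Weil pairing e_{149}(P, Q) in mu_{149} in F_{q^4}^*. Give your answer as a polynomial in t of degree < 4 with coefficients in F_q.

85472773366472 + 52954069772058*t + 57722530423253*t^2 + 32063311755704*t^3

Under M = [[32,42],[70,96]] in GL_2(Z/149), e_{149}(P',Q') = e_{149}(P,Q)^(32*96-42*70 mod 149).
det(M) mod 149 = 132; its inverse in (Z/149)^* is 35 (check: 132*35 mod 149 = 1).
Miller loop for e_{149} over F_{88886102863763^4}: bits of 149 = 10010101; 7 double steps + 3 add steps, l/v at each.
The quotient is 37991819577470 + 83141881928830*t + 12962722764494*t^2 + 40247369093177*t^3.
Finally e_{149}(P,Q) = 85472773366472 + 52954069772058*t + 57722530423253*t^2 + 32063311755704*t^3.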